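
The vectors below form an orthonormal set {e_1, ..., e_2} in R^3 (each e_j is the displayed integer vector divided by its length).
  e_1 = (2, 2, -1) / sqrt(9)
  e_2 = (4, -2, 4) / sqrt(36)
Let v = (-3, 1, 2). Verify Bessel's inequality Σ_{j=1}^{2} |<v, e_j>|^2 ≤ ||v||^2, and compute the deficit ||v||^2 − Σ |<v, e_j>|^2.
Σ |<v, e_j>|^2 = 5; ||v||^2 = 14; deficit = 9

Write each e_j = u_j / sqrt(<u_j, u_j>) where u_j is the displayed integer vector. Then <v, e_j> = <v, u_j> / sqrt(<u_j, u_j>), so |<v, e_j>|^2 = <v, u_j>^2 / <u_j, u_j>.
Coefficients: <v, e_1> = -6/sqrt(9), <v, e_2> = -6/sqrt(36).
Square and sum: Σ |<v, e_j>|^2 = 5.
Compute ||v||^2 = v·v = 14.
Deficit = 14 − 5 = 9 ≥ 0, confirming Bessel's inequality. (The deficit equals ||v − Σ <v,e_j> e_j||^2, the squared distance from v to span{e_j}.)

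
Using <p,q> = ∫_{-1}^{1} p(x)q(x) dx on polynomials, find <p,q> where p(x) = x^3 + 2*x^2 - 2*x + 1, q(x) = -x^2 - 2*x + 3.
<p,q> = 52/5

Expand the product: p(x)·q(x) = -x^5 - 4*x^4 + x^3 + 9*x^2 - 8*x + 3.
∫_{-1}^{1} of each monomial x^k gives [2/(k+1) if k even, 0 if k odd]. Integrating term-by-term (or equivalently evaluating the antiderivative F(x) = -x^6/6 - 4*x^5/5 + x^4/4 + 3*x^3 - 4*x^2 + 3*x at the endpoints):
  F(1) − F(−1) = 77/60 − (-547/60) = 52/5.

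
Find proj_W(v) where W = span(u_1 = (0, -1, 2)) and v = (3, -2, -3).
proj_W(v) = (0, 4/5, -8/5)

Set up U = [u_1 | ... | u_1] ∈ R^(3×1). The projector onto W = col(U) is P = U (U^T U)^(-1) U^T.
Compute U^T U =
  [5],
and U^T v = (-4).
Solve U^T U · c = U^T v for the coefficients: c = (-4/5). The projection is proj_W(v) = U c.
Check: (v - proj_W(v)) · u_1 = 0  (should be 0).
Result: proj_W(v) = (0, 4/5, -8/5).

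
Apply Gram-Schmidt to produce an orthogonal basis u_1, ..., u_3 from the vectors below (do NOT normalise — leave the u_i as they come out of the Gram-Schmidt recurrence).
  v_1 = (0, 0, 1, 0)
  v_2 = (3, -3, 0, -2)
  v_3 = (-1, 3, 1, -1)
Orthogonal basis:
  u_1 = (0, 0, 1, 0)
  u_2 = (3, -3, 0, -2)
  u_3 = (4/11, 18/11, 0, -21/11)

Apply the Gram-Schmidt recurrence
  u_1 = v_1
  u_i = v_i − Σ_{j<i} ((v_i · u_j) / (u_j · u_j)) · u_j.

Step by step this gives:
  u_1 = (0, 0, 1, 0)
  u_2 = (3, -3, 0, -2)
  u_3 = (4/11, 18/11, 0, -21/11)

Orthogonality check:
  u_2 · u_1 = 0 (should be 0)
  u_3 · u_1 = 0 (should be 0)
  u_3 · u_2 = 0 (should be 0)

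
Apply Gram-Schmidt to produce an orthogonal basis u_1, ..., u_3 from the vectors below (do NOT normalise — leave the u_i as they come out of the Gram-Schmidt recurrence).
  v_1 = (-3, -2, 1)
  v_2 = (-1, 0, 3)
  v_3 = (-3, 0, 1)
Orthogonal basis:
  u_1 = (-3, -2, 1)
  u_2 = (2/7, 6/7, 18/7)
  u_3 = (-12/13, 16/13, -4/13)

Apply the Gram-Schmidt recurrence
  u_1 = v_1
  u_i = v_i − Σ_{j<i} ((v_i · u_j) / (u_j · u_j)) · u_j.

Step by step this gives:
  u_1 = (-3, -2, 1)
  u_2 = (2/7, 6/7, 18/7)
  u_3 = (-12/13, 16/13, -4/13)

Orthogonality check:
  u_2 · u_1 = 0 (should be 0)
  u_3 · u_1 = 0 (should be 0)
  u_3 · u_2 = 0 (should be 0)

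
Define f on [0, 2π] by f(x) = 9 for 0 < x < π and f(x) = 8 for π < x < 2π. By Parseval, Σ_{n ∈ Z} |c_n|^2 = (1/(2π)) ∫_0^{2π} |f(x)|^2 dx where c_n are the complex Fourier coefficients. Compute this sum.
Σ |c_n|^2 = 145/2

Parseval equates the L^2 energy of f (normalised by 1/(2π)) with the ℓ^2 sum of its Fourier coefficients: (1/(2π)) ∫_0^{2π} |f|^2 = Σ |c_n|^2.
Compute the left side: (1/(2π)) [∫_0^π 9^2 dx + ∫_π^{2π} 8^2 dx] = (1/(2π)) · (81π + 64π) = (81 + 64)/2 = 145/2.
So Σ_{n ∈ Z} |c_n|^2 = 145/2.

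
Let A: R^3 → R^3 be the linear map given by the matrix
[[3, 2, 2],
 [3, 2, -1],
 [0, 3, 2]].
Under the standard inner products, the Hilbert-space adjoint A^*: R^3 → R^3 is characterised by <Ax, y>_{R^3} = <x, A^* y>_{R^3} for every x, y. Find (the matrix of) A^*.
A^* = A^T =
[[3, 3, 0],
 [2, 2, 3],
 [2, -1, 2]]

For real matrices with standard dot products, the defining identity <Ax, y> = <x, A^* y> gives (Ax)^T y = x^T (A^*) y, i.e. x^T A^T y = x^T (A^*) y. Since this holds for all x, y, we must have A^* = A^T. Therefore
A^* =
[[3, 3, 0],
 [2, 2, 3],
 [2, -1, 2]].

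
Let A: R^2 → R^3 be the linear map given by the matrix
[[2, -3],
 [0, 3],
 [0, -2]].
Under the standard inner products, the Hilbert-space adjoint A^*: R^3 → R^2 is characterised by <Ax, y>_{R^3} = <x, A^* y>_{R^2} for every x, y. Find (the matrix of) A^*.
A^* = A^T =
[[2, 0, 0],
 [-3, 3, -2]]

For real matrices with standard dot products, the defining identity <Ax, y> = <x, A^* y> gives (Ax)^T y = x^T (A^*) y, i.e. x^T A^T y = x^T (A^*) y. Since this holds for all x, y, we must have A^* = A^T. Therefore
A^* =
[[2, 0, 0],
 [-3, 3, -2]].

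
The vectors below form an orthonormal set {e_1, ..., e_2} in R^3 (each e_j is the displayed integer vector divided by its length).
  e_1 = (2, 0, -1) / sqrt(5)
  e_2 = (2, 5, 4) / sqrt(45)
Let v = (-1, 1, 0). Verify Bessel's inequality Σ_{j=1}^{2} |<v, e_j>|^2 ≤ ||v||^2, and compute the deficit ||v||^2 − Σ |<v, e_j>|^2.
Σ |<v, e_j>|^2 = 1; ||v||^2 = 2; deficit = 1

Write each e_j = u_j / sqrt(<u_j, u_j>) where u_j is the displayed integer vector. Then <v, e_j> = <v, u_j> / sqrt(<u_j, u_j>), so |<v, e_j>|^2 = <v, u_j>^2 / <u_j, u_j>.
Coefficients: <v, e_1> = -2/sqrt(5), <v, e_2> = 3/sqrt(45).
Square and sum: Σ |<v, e_j>|^2 = 1.
Compute ||v||^2 = v·v = 2.
Deficit = 2 − 1 = 1 ≥ 0, confirming Bessel's inequality. (The deficit equals ||v − Σ <v,e_j> e_j||^2, the squared distance from v to span{e_j}.)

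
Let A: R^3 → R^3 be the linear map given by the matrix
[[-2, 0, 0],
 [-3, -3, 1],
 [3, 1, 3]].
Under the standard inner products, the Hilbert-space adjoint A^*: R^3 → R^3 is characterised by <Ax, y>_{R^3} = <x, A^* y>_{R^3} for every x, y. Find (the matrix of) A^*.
A^* = A^T =
[[-2, -3, 3],
 [0, -3, 1],
 [0, 1, 3]]

For real matrices with standard dot products, the defining identity <Ax, y> = <x, A^* y> gives (Ax)^T y = x^T (A^*) y, i.e. x^T A^T y = x^T (A^*) y. Since this holds for all x, y, we must have A^* = A^T. Therefore
A^* =
[[-2, -3, 3],
 [0, -3, 1],
 [0, 1, 3]].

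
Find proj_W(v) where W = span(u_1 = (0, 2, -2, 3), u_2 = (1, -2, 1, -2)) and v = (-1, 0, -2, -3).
proj_W(v) = (-9/26, -5/13, 19/26, -12/13)

Set up U = [u_1 | ... | u_2] ∈ R^(4×2). The projector onto W = col(U) is P = U (U^T U)^(-1) U^T.
Compute U^T U =
  [17, -12]
  [-12, 10],
and U^T v = (-5, 3).
Solve U^T U · c = U^T v for the coefficients: c = (-7/13, -9/26). The projection is proj_W(v) = U c.
Check: (v - proj_W(v)) · u_1 = 0  (should be 0).
Check: (v - proj_W(v)) · u_2 = 0  (should be 0).
Result: proj_W(v) = (-9/26, -5/13, 19/26, -12/13).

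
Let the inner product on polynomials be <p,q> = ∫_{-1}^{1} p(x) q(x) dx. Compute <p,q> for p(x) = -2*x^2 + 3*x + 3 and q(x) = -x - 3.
<p,q> = -16

Expand the product: p(x)·q(x) = 2*x^3 + 3*x^2 - 12*x - 9.
∫_{-1}^{1} of each monomial x^k gives [2/(k+1) if k even, 0 if k odd]. Integrating term-by-term (or equivalently evaluating the antiderivative F(x) = x^4/2 + x^3 - 6*x^2 - 9*x at the endpoints):
  F(1) − F(−1) = -27/2 − (5/2) = -16.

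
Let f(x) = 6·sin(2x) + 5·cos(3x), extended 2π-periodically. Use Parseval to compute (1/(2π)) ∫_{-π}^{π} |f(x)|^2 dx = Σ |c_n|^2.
Σ |c_n|^2 = 61/2

Expand |f|^2 and use orthogonality of {sin(nx), cos(mx)} on [-π, π]:
  ∫_{-π}^{π} sin(nx)^2 dx = π, ∫ cos(mx)^2 dx = π, and cross terms integrate to 0.
So ∫_{-π}^{π} f(x)^2 dx = 6^2 · π + 5^2 · π = (36 + 25)π.
Divide by 2π: (36 + 25)/2 = 61/2.
By Parseval, this equals Σ |c_n|^2.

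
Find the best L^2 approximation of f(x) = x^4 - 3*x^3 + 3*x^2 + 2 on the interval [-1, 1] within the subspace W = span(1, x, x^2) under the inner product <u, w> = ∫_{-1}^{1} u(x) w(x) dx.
g(x) = 27*x^2/7 - 9*x/5 + 67/35

The best approximation g ∈ W is the orthogonal projection of f onto W. Writing g = a_0 + a_1 x + a_2 x^2, the coefficients solve the normal equations G · a = b where
  G_{ij} = <φ_i, φ_j> and b_i = <f, φ_i>, with φ_0 = 1, φ_1 = x, φ_2 = x^2.
G =
  [2, 0, 2/3]
  [0, 2/3, 0]
  [2/3, 0, 2/5],
b = (32/5, -6/5, 296/105).
Solving gives a_0 = 67/35, a_1 = -9/5, a_2 = 27/7, so
  g(x) = 27*x^2/7 - 9*x/5 + 67/35.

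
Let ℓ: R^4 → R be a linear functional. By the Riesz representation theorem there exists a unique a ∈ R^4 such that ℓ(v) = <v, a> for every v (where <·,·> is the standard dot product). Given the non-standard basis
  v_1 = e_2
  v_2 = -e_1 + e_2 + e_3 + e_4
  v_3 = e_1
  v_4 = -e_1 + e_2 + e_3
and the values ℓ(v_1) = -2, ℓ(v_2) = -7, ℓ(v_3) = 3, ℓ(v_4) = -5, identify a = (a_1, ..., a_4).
a = (3, -2, 0, -2)

Write a = (a_1, ..., a_4) in the standard basis. For each basis vector v_i, ℓ(v_i) = <v_i, a> is a linear equation in the a_j's. Collect the n equations into a matrix system V a = ℓ, where row i of V is v_i (expressed in the standard basis). Since V is invertible (lower-triangular with 1s on the diagonal, up to permutation), solve by back-substitution:
  V =
[[0, 1, 0, 0],
 [-1, 1, 1, 1],
 [1, 0, 0, 0],
 [-1, 1, 1, 0]]
  V a = (-2, -7, 3, -5)
Solving gives a = (3, -2, 0, -2).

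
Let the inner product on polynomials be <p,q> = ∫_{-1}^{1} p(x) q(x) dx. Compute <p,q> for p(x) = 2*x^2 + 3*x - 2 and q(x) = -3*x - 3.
<p,q> = 2

Expand the product: p(x)·q(x) = -6*x^3 - 15*x^2 - 3*x + 6.
∫_{-1}^{1} of each monomial x^k gives [2/(k+1) if k even, 0 if k odd]. Integrating term-by-term (or equivalently evaluating the antiderivative F(x) = -3*x^4/2 - 5*x^3 - 3*x^2/2 + 6*x at the endpoints):
  F(1) − F(−1) = -2 − (-4) = 2.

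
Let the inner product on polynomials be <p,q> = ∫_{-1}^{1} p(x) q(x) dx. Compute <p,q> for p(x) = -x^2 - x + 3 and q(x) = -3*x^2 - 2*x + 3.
<p,q> = 188/15

Expand the product: p(x)·q(x) = 3*x^4 + 5*x^3 - 10*x^2 - 9*x + 9.
∫_{-1}^{1} of each monomial x^k gives [2/(k+1) if k even, 0 if k odd]. Integrating term-by-term (or equivalently evaluating the antiderivative F(x) = 3*x^5/5 + 5*x^4/4 - 10*x^3/3 - 9*x^2/2 + 9*x at the endpoints):
  F(1) − F(−1) = 181/60 − (-571/60) = 188/15.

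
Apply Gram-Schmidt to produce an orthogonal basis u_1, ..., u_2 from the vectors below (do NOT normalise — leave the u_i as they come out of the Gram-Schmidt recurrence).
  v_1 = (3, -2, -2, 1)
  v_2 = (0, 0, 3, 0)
Orthogonal basis:
  u_1 = (3, -2, -2, 1)
  u_2 = (1, -2/3, 7/3, 1/3)

Apply the Gram-Schmidt recurrence
  u_1 = v_1
  u_i = v_i − Σ_{j<i} ((v_i · u_j) / (u_j · u_j)) · u_j.

Step by step this gives:
  u_1 = (3, -2, -2, 1)
  u_2 = (1, -2/3, 7/3, 1/3)

Orthogonality check:
  u_2 · u_1 = 0 (should be 0)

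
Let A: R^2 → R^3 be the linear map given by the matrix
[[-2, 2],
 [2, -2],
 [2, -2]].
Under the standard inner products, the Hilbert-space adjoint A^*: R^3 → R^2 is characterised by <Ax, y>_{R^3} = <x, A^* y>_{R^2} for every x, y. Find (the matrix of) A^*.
A^* = A^T =
[[-2, 2, 2],
 [2, -2, -2]]

For real matrices with standard dot products, the defining identity <Ax, y> = <x, A^* y> gives (Ax)^T y = x^T (A^*) y, i.e. x^T A^T y = x^T (A^*) y. Since this holds for all x, y, we must have A^* = A^T. Therefore
A^* =
[[-2, 2, 2],
 [2, -2, -2]].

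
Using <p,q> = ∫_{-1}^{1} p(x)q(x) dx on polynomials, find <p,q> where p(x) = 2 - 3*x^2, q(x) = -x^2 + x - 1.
<p,q> = -32/15

Expand the product: p(x)·q(x) = 3*x^4 - 3*x^3 + x^2 + 2*x - 2.
∫_{-1}^{1} of each monomial x^k gives [2/(k+1) if k even, 0 if k odd]. Integrating term-by-term (or equivalently evaluating the antiderivative F(x) = 3*x^5/5 - 3*x^4/4 + x^3/3 + x^2 - 2*x at the endpoints):
  F(1) − F(−1) = -49/60 − (79/60) = -32/15.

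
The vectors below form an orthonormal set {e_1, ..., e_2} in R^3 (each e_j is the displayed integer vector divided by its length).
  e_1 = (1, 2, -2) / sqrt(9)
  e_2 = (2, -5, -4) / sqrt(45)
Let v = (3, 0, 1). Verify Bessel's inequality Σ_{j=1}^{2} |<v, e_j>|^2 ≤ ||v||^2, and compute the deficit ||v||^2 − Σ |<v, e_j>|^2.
Σ |<v, e_j>|^2 = 1/5; ||v||^2 = 10; deficit = 49/5

Write each e_j = u_j / sqrt(<u_j, u_j>) where u_j is the displayed integer vector. Then <v, e_j> = <v, u_j> / sqrt(<u_j, u_j>), so |<v, e_j>|^2 = <v, u_j>^2 / <u_j, u_j>.
Coefficients: <v, e_1> = 1/sqrt(9), <v, e_2> = 2/sqrt(45).
Square and sum: Σ |<v, e_j>|^2 = 1/5.
Compute ||v||^2 = v·v = 10.
Deficit = 10 − 1/5 = 49/5 ≥ 0, confirming Bessel's inequality. (The deficit equals ||v − Σ <v,e_j> e_j||^2, the squared distance from v to span{e_j}.)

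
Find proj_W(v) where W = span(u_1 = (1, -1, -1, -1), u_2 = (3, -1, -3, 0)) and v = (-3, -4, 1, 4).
proj_W(v) = (-32/27, 8/9, 32/27, 20/27)

Set up U = [u_1 | ... | u_2] ∈ R^(4×2). The projector onto W = col(U) is P = U (U^T U)^(-1) U^T.
Compute U^T U =
  [4, 7]
  [7, 19],
and U^T v = (-4, -8).
Solve U^T U · c = U^T v for the coefficients: c = (-20/27, -4/27). The projection is proj_W(v) = U c.
Check: (v - proj_W(v)) · u_1 = 0  (should be 0).
Check: (v - proj_W(v)) · u_2 = 0  (should be 0).
Result: proj_W(v) = (-32/27, 8/9, 32/27, 20/27).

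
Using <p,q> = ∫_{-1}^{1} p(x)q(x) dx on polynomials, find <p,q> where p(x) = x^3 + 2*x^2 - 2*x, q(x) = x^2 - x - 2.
<p,q> = -14/15

Expand the product: p(x)·q(x) = x^5 + x^4 - 6*x^3 - 2*x^2 + 4*x.
∫_{-1}^{1} of each monomial x^k gives [2/(k+1) if k even, 0 if k odd]. Integrating term-by-term (or equivalently evaluating the antiderivative F(x) = x^6/6 + x^5/5 - 3*x^4/2 - 2*x^3/3 + 2*x^2 at the endpoints):
  F(1) − F(−1) = 1/5 − (17/15) = -14/15.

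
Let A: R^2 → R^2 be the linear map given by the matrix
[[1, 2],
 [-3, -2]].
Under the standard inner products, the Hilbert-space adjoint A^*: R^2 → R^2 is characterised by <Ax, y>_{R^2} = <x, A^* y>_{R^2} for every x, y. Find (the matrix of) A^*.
A^* = A^T =
[[1, -3],
 [2, -2]]

For real matrices with standard dot products, the defining identity <Ax, y> = <x, A^* y> gives (Ax)^T y = x^T (A^*) y, i.e. x^T A^T y = x^T (A^*) y. Since this holds for all x, y, we must have A^* = A^T. Therefore
A^* =
[[1, -3],
 [2, -2]].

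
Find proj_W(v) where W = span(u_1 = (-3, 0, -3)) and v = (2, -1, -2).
proj_W(v) = (0, 0, 0)

Set up U = [u_1 | ... | u_1] ∈ R^(3×1). The projector onto W = col(U) is P = U (U^T U)^(-1) U^T.
Compute U^T U =
  [18],
and U^T v = (0).
Solve U^T U · c = U^T v for the coefficients: c = (0). The projection is proj_W(v) = U c.
Check: (v - proj_W(v)) · u_1 = 0  (should be 0).
Result: proj_W(v) = (0, 0, 0).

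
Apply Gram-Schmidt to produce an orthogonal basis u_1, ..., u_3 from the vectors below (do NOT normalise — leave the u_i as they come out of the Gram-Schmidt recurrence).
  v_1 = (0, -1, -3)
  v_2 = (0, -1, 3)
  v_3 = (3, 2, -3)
Orthogonal basis:
  u_1 = (0, -1, -3)
  u_2 = (0, -9/5, 3/5)
  u_3 = (3, 0, 0)

Apply the Gram-Schmidt recurrence
  u_1 = v_1
  u_i = v_i − Σ_{j<i} ((v_i · u_j) / (u_j · u_j)) · u_j.

Step by step this gives:
  u_1 = (0, -1, -3)
  u_2 = (0, -9/5, 3/5)
  u_3 = (3, 0, 0)

Orthogonality check:
  u_2 · u_1 = 0 (should be 0)
  u_3 · u_1 = 0 (should be 0)
  u_3 · u_2 = 0 (should be 0)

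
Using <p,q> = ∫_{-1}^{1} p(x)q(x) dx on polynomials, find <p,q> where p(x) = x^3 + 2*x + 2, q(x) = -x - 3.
<p,q> = -206/15

Expand the product: p(x)·q(x) = -x^4 - 3*x^3 - 2*x^2 - 8*x - 6.
∫_{-1}^{1} of each monomial x^k gives [2/(k+1) if k even, 0 if k odd]. Integrating term-by-term (or equivalently evaluating the antiderivative F(x) = -x^5/5 - 3*x^4/4 - 2*x^3/3 - 4*x^2 - 6*x at the endpoints):
  F(1) − F(−1) = -697/60 − (127/60) = -206/15.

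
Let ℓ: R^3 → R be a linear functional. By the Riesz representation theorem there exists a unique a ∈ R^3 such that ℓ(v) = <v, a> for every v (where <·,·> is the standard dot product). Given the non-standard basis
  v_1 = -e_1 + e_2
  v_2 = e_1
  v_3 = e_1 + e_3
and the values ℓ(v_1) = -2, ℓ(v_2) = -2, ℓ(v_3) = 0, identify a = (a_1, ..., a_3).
a = (-2, -4, 2)

Write a = (a_1, ..., a_3) in the standard basis. For each basis vector v_i, ℓ(v_i) = <v_i, a> is a linear equation in the a_j's. Collect the n equations into a matrix system V a = ℓ, where row i of V is v_i (expressed in the standard basis). Since V is invertible (lower-triangular with 1s on the diagonal, up to permutation), solve by back-substitution:
  V =
[[-1, 1, 0],
 [1, 0, 0],
 [1, 0, 1]]
  V a = (-2, -2, 0)
Solving gives a = (-2, -4, 2).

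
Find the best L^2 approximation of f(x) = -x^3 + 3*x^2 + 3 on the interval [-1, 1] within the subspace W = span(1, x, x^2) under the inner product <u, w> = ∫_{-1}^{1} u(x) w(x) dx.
g(x) = 3*x^2 - 3*x/5 + 3

The best approximation g ∈ W is the orthogonal projection of f onto W. Writing g = a_0 + a_1 x + a_2 x^2, the coefficients solve the normal equations G · a = b where
  G_{ij} = <φ_i, φ_j> and b_i = <f, φ_i>, with φ_0 = 1, φ_1 = x, φ_2 = x^2.
G =
  [2, 0, 2/3]
  [0, 2/3, 0]
  [2/3, 0, 2/5],
b = (8, -2/5, 16/5).
Solving gives a_0 = 3, a_1 = -3/5, a_2 = 3, so
  g(x) = 3*x^2 - 3*x/5 + 3.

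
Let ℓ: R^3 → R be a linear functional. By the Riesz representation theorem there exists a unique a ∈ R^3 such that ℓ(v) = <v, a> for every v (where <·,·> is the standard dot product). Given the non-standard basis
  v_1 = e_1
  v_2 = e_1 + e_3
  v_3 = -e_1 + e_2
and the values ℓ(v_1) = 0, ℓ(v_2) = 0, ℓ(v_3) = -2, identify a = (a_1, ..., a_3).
a = (0, -2, 0)

Write a = (a_1, ..., a_3) in the standard basis. For each basis vector v_i, ℓ(v_i) = <v_i, a> is a linear equation in the a_j's. Collect the n equations into a matrix system V a = ℓ, where row i of V is v_i (expressed in the standard basis). Since V is invertible (lower-triangular with 1s on the diagonal, up to permutation), solve by back-substitution:
  V =
[[1, 0, 0],
 [1, 0, 1],
 [-1, 1, 0]]
  V a = (0, 0, -2)
Solving gives a = (0, -2, 0).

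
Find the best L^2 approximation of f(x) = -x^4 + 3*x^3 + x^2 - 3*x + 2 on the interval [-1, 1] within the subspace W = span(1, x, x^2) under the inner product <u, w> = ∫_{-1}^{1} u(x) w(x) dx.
g(x) = x^2/7 - 6*x/5 + 73/35

The best approximation g ∈ W is the orthogonal projection of f onto W. Writing g = a_0 + a_1 x + a_2 x^2, the coefficients solve the normal equations G · a = b where
  G_{ij} = <φ_i, φ_j> and b_i = <f, φ_i>, with φ_0 = 1, φ_1 = x, φ_2 = x^2.
G =
  [2, 0, 2/3]
  [0, 2/3, 0]
  [2/3, 0, 2/5],
b = (64/15, -4/5, 152/105).
Solving gives a_0 = 73/35, a_1 = -6/5, a_2 = 1/7, so
  g(x) = x^2/7 - 6*x/5 + 73/35.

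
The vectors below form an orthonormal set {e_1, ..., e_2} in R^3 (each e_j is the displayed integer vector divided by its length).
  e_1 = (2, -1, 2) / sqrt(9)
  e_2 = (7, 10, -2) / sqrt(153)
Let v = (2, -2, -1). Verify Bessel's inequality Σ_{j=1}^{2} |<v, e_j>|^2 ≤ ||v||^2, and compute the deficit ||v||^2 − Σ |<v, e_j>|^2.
Σ |<v, e_j>|^2 = 32/17; ||v||^2 = 9; deficit = 121/17

Write each e_j = u_j / sqrt(<u_j, u_j>) where u_j is the displayed integer vector. Then <v, e_j> = <v, u_j> / sqrt(<u_j, u_j>), so |<v, e_j>|^2 = <v, u_j>^2 / <u_j, u_j>.
Coefficients: <v, e_1> = 4/sqrt(9), <v, e_2> = -4/sqrt(153).
Square and sum: Σ |<v, e_j>|^2 = 32/17.
Compute ||v||^2 = v·v = 9.
Deficit = 9 − 32/17 = 121/17 ≥ 0, confirming Bessel's inequality. (The deficit equals ||v − Σ <v,e_j> e_j||^2, the squared distance from v to span{e_j}.)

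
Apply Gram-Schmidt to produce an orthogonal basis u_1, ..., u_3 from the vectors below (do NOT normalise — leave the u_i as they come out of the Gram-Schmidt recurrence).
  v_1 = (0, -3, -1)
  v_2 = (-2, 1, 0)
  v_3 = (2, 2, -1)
Orthogonal basis:
  u_1 = (0, -3, -1)
  u_2 = (-2, 1/10, -3/10)
  u_3 = (12/41, 24/41, -72/41)

Apply the Gram-Schmidt recurrence
  u_1 = v_1
  u_i = v_i − Σ_{j<i} ((v_i · u_j) / (u_j · u_j)) · u_j.

Step by step this gives:
  u_1 = (0, -3, -1)
  u_2 = (-2, 1/10, -3/10)
  u_3 = (12/41, 24/41, -72/41)

Orthogonality check:
  u_2 · u_1 = 0 (should be 0)
  u_3 · u_1 = 0 (should be 0)
  u_3 · u_2 = 0 (should be 0)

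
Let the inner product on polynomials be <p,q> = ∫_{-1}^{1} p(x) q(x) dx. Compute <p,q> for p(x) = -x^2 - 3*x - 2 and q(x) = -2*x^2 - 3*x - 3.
<p,q> = 352/15

Expand the product: p(x)·q(x) = 2*x^4 + 9*x^3 + 16*x^2 + 15*x + 6.
∫_{-1}^{1} of each monomial x^k gives [2/(k+1) if k even, 0 if k odd]. Integrating term-by-term (or equivalently evaluating the antiderivative F(x) = 2*x^5/5 + 9*x^4/4 + 16*x^3/3 + 15*x^2/2 + 6*x at the endpoints):
  F(1) − F(−1) = 1289/60 − (-119/60) = 352/15.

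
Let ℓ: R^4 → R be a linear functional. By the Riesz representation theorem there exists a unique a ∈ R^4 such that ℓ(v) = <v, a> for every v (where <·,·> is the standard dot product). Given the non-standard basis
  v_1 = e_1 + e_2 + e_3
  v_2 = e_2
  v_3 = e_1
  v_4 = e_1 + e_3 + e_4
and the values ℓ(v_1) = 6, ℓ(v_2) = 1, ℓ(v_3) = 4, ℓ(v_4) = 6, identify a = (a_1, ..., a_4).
a = (4, 1, 1, 1)

Write a = (a_1, ..., a_4) in the standard basis. For each basis vector v_i, ℓ(v_i) = <v_i, a> is a linear equation in the a_j's. Collect the n equations into a matrix system V a = ℓ, where row i of V is v_i (expressed in the standard basis). Since V is invertible (lower-triangular with 1s on the diagonal, up to permutation), solve by back-substitution:
  V =
[[1, 1, 1, 0],
 [0, 1, 0, 0],
 [1, 0, 0, 0],
 [1, 0, 1, 1]]
  V a = (6, 1, 4, 6)
Solving gives a = (4, 1, 1, 1).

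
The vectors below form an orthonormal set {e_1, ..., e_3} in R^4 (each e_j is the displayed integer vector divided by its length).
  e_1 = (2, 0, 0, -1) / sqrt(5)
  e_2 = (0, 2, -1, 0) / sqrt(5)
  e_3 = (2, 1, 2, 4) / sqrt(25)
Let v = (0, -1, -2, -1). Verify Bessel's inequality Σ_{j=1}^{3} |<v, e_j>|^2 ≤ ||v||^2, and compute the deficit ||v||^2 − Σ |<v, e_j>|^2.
Σ |<v, e_j>|^2 = 86/25; ||v||^2 = 6; deficit = 64/25

Write each e_j = u_j / sqrt(<u_j, u_j>) where u_j is the displayed integer vector. Then <v, e_j> = <v, u_j> / sqrt(<u_j, u_j>), so |<v, e_j>|^2 = <v, u_j>^2 / <u_j, u_j>.
Coefficients: <v, e_1> = 1/sqrt(5), <v, e_2> = 0/sqrt(5), <v, e_3> = -9/sqrt(25).
Square and sum: Σ |<v, e_j>|^2 = 86/25.
Compute ||v||^2 = v·v = 6.
Deficit = 6 − 86/25 = 64/25 ≥ 0, confirming Bessel's inequality. (The deficit equals ||v − Σ <v,e_j> e_j||^2, the squared distance from v to span{e_j}.)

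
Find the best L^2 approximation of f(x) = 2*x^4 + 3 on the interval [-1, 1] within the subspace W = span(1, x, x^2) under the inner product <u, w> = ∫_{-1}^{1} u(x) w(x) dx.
g(x) = 12*x^2/7 + 99/35

The best approximation g ∈ W is the orthogonal projection of f onto W. Writing g = a_0 + a_1 x + a_2 x^2, the coefficients solve the normal equations G · a = b where
  G_{ij} = <φ_i, φ_j> and b_i = <f, φ_i>, with φ_0 = 1, φ_1 = x, φ_2 = x^2.
G =
  [2, 0, 2/3]
  [0, 2/3, 0]
  [2/3, 0, 2/5],
b = (34/5, 0, 18/7).
Solving gives a_0 = 99/35, a_1 = 0, a_2 = 12/7, so
  g(x) = 12*x^2/7 + 99/35.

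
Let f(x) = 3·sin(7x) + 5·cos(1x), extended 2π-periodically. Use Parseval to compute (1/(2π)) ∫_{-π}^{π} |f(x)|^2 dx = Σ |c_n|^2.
Σ |c_n|^2 = 17

Expand |f|^2 and use orthogonality of {sin(nx), cos(mx)} on [-π, π]:
  ∫_{-π}^{π} sin(nx)^2 dx = π, ∫ cos(mx)^2 dx = π, and cross terms integrate to 0.
So ∫_{-π}^{π} f(x)^2 dx = 3^2 · π + 5^2 · π = (9 + 25)π.
Divide by 2π: (9 + 25)/2 = 17.
By Parseval, this equals Σ |c_n|^2.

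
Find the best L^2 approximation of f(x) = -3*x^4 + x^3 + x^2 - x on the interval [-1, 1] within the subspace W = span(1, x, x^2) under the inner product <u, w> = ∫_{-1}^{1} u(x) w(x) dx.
g(x) = -11*x^2/7 - 2*x/5 + 9/35

The best approximation g ∈ W is the orthogonal projection of f onto W. Writing g = a_0 + a_1 x + a_2 x^2, the coefficients solve the normal equations G · a = b where
  G_{ij} = <φ_i, φ_j> and b_i = <f, φ_i>, with φ_0 = 1, φ_1 = x, φ_2 = x^2.
G =
  [2, 0, 2/3]
  [0, 2/3, 0]
  [2/3, 0, 2/5],
b = (-8/15, -4/15, -16/35).
Solving gives a_0 = 9/35, a_1 = -2/5, a_2 = -11/7, so
  g(x) = -11*x^2/7 - 2*x/5 + 9/35.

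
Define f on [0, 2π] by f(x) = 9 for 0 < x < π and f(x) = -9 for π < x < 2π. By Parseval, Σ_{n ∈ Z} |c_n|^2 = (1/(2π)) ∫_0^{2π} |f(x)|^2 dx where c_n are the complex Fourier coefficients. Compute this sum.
Σ |c_n|^2 = 81

Parseval equates the L^2 energy of f (normalised by 1/(2π)) with the ℓ^2 sum of its Fourier coefficients: (1/(2π)) ∫_0^{2π} |f|^2 = Σ |c_n|^2.
Compute the left side: (1/(2π)) [∫_0^π 9^2 dx + ∫_π^{2π} (-9)^2 dx] = (1/(2π)) · (81π + 81π) = (81 + 81)/2 = 81.
So Σ_{n ∈ Z} |c_n|^2 = 81.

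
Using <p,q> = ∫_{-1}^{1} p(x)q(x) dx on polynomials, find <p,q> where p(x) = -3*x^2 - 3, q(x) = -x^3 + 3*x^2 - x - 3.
<p,q> = 72/5

Expand the product: p(x)·q(x) = 3*x^5 - 9*x^4 + 6*x^3 + 3*x + 9.
∫_{-1}^{1} of each monomial x^k gives [2/(k+1) if k even, 0 if k odd]. Integrating term-by-term (or equivalently evaluating the antiderivative F(x) = x^6/2 - 9*x^5/5 + 3*x^4/2 + 3*x^2/2 + 9*x at the endpoints):
  F(1) − F(−1) = 107/10 − (-37/10) = 72/5.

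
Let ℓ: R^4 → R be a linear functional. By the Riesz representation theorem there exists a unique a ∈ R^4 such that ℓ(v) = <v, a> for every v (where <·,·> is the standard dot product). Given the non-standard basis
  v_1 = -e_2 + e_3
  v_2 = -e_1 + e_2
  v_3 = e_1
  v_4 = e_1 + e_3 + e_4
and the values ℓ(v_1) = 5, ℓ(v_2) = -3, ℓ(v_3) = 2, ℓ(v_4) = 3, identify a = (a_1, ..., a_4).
a = (2, -1, 4, -3)

Write a = (a_1, ..., a_4) in the standard basis. For each basis vector v_i, ℓ(v_i) = <v_i, a> is a linear equation in the a_j's. Collect the n equations into a matrix system V a = ℓ, where row i of V is v_i (expressed in the standard basis). Since V is invertible (lower-triangular with 1s on the diagonal, up to permutation), solve by back-substitution:
  V =
[[0, -1, 1, 0],
 [-1, 1, 0, 0],
 [1, 0, 0, 0],
 [1, 0, 1, 1]]
  V a = (5, -3, 2, 3)
Solving gives a = (2, -1, 4, -3).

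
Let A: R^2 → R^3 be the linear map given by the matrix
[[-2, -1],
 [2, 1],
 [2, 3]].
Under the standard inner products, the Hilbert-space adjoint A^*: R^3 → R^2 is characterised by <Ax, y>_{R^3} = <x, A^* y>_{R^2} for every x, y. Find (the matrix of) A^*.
A^* = A^T =
[[-2, 2, 2],
 [-1, 1, 3]]

For real matrices with standard dot products, the defining identity <Ax, y> = <x, A^* y> gives (Ax)^T y = x^T (A^*) y, i.e. x^T A^T y = x^T (A^*) y. Since this holds for all x, y, we must have A^* = A^T. Therefore
A^* =
[[-2, 2, 2],
 [-1, 1, 3]].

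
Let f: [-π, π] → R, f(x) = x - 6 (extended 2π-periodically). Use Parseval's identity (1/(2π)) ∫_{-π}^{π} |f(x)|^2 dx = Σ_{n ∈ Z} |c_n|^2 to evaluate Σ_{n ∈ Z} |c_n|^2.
Σ |c_n|^2 = π^2/3 + 36

Expand and integrate term by term over [-π, π]:
  ∫ (x)^2 dx = 1·(2π^3/3); ∫ 2·1·(-6)·x dx = 0 (odd integrand); ∫ (-6)^2 dx = 36·2π.
So (1/(2π)) ∫_{-π}^{π} (x - 6)^2 dx = 1π^2/3 + 36 = π^2/3 + 36.
Parseval ⇒ Σ |c_n|^2 = π^2/3 + 36.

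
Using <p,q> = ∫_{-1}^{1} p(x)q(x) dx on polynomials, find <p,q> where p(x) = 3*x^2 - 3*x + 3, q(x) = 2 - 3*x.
<p,q> = 22

Expand the product: p(x)·q(x) = -9*x^3 + 15*x^2 - 15*x + 6.
∫_{-1}^{1} of each monomial x^k gives [2/(k+1) if k even, 0 if k odd]. Integrating term-by-term (or equivalently evaluating the antiderivative F(x) = -9*x^4/4 + 5*x^3 - 15*x^2/2 + 6*x at the endpoints):
  F(1) − F(−1) = 5/4 − (-83/4) = 22.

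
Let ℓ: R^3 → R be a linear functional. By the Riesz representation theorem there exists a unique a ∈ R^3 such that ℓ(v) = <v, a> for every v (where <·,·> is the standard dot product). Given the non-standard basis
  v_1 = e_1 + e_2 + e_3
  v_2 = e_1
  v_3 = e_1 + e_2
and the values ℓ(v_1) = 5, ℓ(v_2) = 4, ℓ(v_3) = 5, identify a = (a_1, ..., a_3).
a = (4, 1, 0)

Write a = (a_1, ..., a_3) in the standard basis. For each basis vector v_i, ℓ(v_i) = <v_i, a> is a linear equation in the a_j's. Collect the n equations into a matrix system V a = ℓ, where row i of V is v_i (expressed in the standard basis). Since V is invertible (lower-triangular with 1s on the diagonal, up to permutation), solve by back-substitution:
  V =
[[1, 1, 1],
 [1, 0, 0],
 [1, 1, 0]]
  V a = (5, 4, 5)
Solving gives a = (4, 1, 0).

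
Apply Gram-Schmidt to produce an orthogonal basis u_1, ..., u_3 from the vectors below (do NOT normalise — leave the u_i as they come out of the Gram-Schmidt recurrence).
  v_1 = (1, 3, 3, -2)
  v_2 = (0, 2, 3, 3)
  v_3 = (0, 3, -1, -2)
Orthogonal basis:
  u_1 = (1, 3, 3, -2)
  u_2 = (-9/23, 19/23, 42/23, 87/23)
  u_3 = (-247/425, 852/425, -689/425, 121/425)

Apply the Gram-Schmidt recurrence
  u_1 = v_1
  u_i = v_i − Σ_{j<i} ((v_i · u_j) / (u_j · u_j)) · u_j.

Step by step this gives:
  u_1 = (1, 3, 3, -2)
  u_2 = (-9/23, 19/23, 42/23, 87/23)
  u_3 = (-247/425, 852/425, -689/425, 121/425)

Orthogonality check:
  u_2 · u_1 = 0 (should be 0)
  u_3 · u_1 = 0 (should be 0)
  u_3 · u_2 = 0 (should be 0)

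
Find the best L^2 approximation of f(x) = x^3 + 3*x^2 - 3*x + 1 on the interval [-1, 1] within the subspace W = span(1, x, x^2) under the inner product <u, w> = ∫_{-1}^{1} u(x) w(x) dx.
g(x) = 3*x^2 - 12*x/5 + 1

The best approximation g ∈ W is the orthogonal projection of f onto W. Writing g = a_0 + a_1 x + a_2 x^2, the coefficients solve the normal equations G · a = b where
  G_{ij} = <φ_i, φ_j> and b_i = <f, φ_i>, with φ_0 = 1, φ_1 = x, φ_2 = x^2.
G =
  [2, 0, 2/3]
  [0, 2/3, 0]
  [2/3, 0, 2/5],
b = (4, -8/5, 28/15).
Solving gives a_0 = 1, a_1 = -12/5, a_2 = 3, so
  g(x) = 3*x^2 - 12*x/5 + 1.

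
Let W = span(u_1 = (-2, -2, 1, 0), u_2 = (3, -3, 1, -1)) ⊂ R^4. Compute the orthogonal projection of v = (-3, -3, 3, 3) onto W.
proj_W(v) = (-645/179, -555/179, 285/179, 15/179)

Set up U = [u_1 | ... | u_2] ∈ R^(4×2). The projector onto W = col(U) is P = U (U^T U)^(-1) U^T.
Compute U^T U =
  [9, 1]
  [1, 20],
and U^T v = (15, 0).
Solve U^T U · c = U^T v for the coefficients: c = (300/179, -15/179). The projection is proj_W(v) = U c.
Check: (v - proj_W(v)) · u_1 = 0  (should be 0).
Check: (v - proj_W(v)) · u_2 = 0  (should be 0).
Result: proj_W(v) = (-645/179, -555/179, 285/179, 15/179).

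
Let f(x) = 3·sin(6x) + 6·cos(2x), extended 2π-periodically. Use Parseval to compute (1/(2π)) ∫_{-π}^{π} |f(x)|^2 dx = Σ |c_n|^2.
Σ |c_n|^2 = 45/2

Expand |f|^2 and use orthogonality of {sin(nx), cos(mx)} on [-π, π]:
  ∫_{-π}^{π} sin(nx)^2 dx = π, ∫ cos(mx)^2 dx = π, and cross terms integrate to 0.
So ∫_{-π}^{π} f(x)^2 dx = 3^2 · π + 6^2 · π = (9 + 36)π.
Divide by 2π: (9 + 36)/2 = 45/2.
By Parseval, this equals Σ |c_n|^2.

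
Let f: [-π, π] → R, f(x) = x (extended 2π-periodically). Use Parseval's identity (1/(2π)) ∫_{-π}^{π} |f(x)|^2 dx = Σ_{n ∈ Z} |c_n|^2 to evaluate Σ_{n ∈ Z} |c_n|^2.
Σ |c_n|^2 = π^2/3

Expand and integrate term by term over [-π, π]:
  ∫ (x)^2 dx = 1·(2π^3/3); ∫ 2·1·(0)·x dx = 0 (odd integrand); ∫ 0^2 dx = 0·2π.
So (1/(2π)) ∫_{-π}^{π} (x)^2 dx = 1π^2/3 + 0 = π^2/3.
Parseval ⇒ Σ |c_n|^2 = π^2/3.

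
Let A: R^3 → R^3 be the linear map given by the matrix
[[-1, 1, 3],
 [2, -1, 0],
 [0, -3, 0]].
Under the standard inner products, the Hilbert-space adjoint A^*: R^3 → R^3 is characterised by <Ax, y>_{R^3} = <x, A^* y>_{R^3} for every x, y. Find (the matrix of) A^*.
A^* = A^T =
[[-1, 2, 0],
 [1, -1, -3],
 [3, 0, 0]]

For real matrices with standard dot products, the defining identity <Ax, y> = <x, A^* y> gives (Ax)^T y = x^T (A^*) y, i.e. x^T A^T y = x^T (A^*) y. Since this holds for all x, y, we must have A^* = A^T. Therefore
A^* =
[[-1, 2, 0],
 [1, -1, -3],
 [3, 0, 0]].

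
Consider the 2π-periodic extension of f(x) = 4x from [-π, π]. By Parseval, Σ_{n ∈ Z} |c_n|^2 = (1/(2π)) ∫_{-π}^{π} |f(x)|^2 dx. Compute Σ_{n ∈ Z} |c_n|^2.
Σ |c_n|^2 = 16π^2/3

Expand and integrate term by term over [-π, π]:
  ∫ (4x)^2 dx = 16·(2π^3/3); ∫ 2·4·(0)·x dx = 0 (odd integrand); ∫ 0^2 dx = 0·2π.
So (1/(2π)) ∫_{-π}^{π} (4x)^2 dx = 16π^2/3 + 0 = 16π^2/3.
Parseval ⇒ Σ |c_n|^2 = 16π^2/3.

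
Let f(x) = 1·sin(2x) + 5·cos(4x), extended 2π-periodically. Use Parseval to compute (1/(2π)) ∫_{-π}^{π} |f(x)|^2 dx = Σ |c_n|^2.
Σ |c_n|^2 = 13

Expand |f|^2 and use orthogonality of {sin(nx), cos(mx)} on [-π, π]:
  ∫_{-π}^{π} sin(nx)^2 dx = π, ∫ cos(mx)^2 dx = π, and cross terms integrate to 0.
So ∫_{-π}^{π} f(x)^2 dx = 1^2 · π + 5^2 · π = (1 + 25)π.
Divide by 2π: (1 + 25)/2 = 13.
By Parseval, this equals Σ |c_n|^2.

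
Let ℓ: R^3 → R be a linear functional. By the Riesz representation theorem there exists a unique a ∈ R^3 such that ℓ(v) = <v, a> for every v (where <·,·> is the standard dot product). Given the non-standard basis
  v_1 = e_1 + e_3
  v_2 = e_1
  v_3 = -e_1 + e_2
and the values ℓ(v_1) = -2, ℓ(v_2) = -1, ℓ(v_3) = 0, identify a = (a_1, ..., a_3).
a = (-1, -1, -1)

Write a = (a_1, ..., a_3) in the standard basis. For each basis vector v_i, ℓ(v_i) = <v_i, a> is a linear equation in the a_j's. Collect the n equations into a matrix system V a = ℓ, where row i of V is v_i (expressed in the standard basis). Since V is invertible (lower-triangular with 1s on the diagonal, up to permutation), solve by back-substitution:
  V =
[[1, 0, 1],
 [1, 0, 0],
 [-1, 1, 0]]
  V a = (-2, -1, 0)
Solving gives a = (-1, -1, -1).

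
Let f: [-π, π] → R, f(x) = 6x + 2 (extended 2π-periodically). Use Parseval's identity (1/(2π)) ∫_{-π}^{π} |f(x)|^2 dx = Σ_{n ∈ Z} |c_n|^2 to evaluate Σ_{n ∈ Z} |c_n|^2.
Σ |c_n|^2 = 12π^2 + 4

Expand and integrate term by term over [-π, π]:
  ∫ (6x)^2 dx = 36·(2π^3/3); ∫ 2·6·(2)·x dx = 0 (odd integrand); ∫ 2^2 dx = 4·2π.
So (1/(2π)) ∫_{-π}^{π} (6x + 2)^2 dx = 36π^2/3 + 4 = 12π^2 + 4.
Parseval ⇒ Σ |c_n|^2 = 12π^2 + 4.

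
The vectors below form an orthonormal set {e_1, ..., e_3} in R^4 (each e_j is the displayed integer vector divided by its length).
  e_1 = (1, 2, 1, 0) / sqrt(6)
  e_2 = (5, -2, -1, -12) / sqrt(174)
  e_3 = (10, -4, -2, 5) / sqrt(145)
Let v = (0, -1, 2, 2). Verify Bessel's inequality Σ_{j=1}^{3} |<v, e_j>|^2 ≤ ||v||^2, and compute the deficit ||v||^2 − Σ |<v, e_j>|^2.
Σ |<v, e_j>|^2 = 4; ||v||^2 = 9; deficit = 5

Write each e_j = u_j / sqrt(<u_j, u_j>) where u_j is the displayed integer vector. Then <v, e_j> = <v, u_j> / sqrt(<u_j, u_j>), so |<v, e_j>|^2 = <v, u_j>^2 / <u_j, u_j>.
Coefficients: <v, e_1> = 0/sqrt(6), <v, e_2> = -24/sqrt(174), <v, e_3> = 10/sqrt(145).
Square and sum: Σ |<v, e_j>|^2 = 4.
Compute ||v||^2 = v·v = 9.
Deficit = 9 − 4 = 5 ≥ 0, confirming Bessel's inequality. (The deficit equals ||v − Σ <v,e_j> e_j||^2, the squared distance from v to span{e_j}.)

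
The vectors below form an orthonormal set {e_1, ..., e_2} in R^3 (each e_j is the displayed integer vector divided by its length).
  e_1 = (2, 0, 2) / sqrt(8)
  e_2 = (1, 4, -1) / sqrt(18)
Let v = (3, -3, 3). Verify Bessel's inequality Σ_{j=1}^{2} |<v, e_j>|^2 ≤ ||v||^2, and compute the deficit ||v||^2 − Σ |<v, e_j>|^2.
Σ |<v, e_j>|^2 = 26; ||v||^2 = 27; deficit = 1

Write each e_j = u_j / sqrt(<u_j, u_j>) where u_j is the displayed integer vector. Then <v, e_j> = <v, u_j> / sqrt(<u_j, u_j>), so |<v, e_j>|^2 = <v, u_j>^2 / <u_j, u_j>.
Coefficients: <v, e_1> = 12/sqrt(8), <v, e_2> = -12/sqrt(18).
Square and sum: Σ |<v, e_j>|^2 = 26.
Compute ||v||^2 = v·v = 27.
Deficit = 27 − 26 = 1 ≥ 0, confirming Bessel's inequality. (The deficit equals ||v − Σ <v,e_j> e_j||^2, the squared distance from v to span{e_j}.)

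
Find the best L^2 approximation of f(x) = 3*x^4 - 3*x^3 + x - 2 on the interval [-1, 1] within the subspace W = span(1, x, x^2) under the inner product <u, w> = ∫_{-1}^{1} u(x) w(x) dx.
g(x) = 18*x^2/7 - 4*x/5 - 79/35

The best approximation g ∈ W is the orthogonal projection of f onto W. Writing g = a_0 + a_1 x + a_2 x^2, the coefficients solve the normal equations G · a = b where
  G_{ij} = <φ_i, φ_j> and b_i = <f, φ_i>, with φ_0 = 1, φ_1 = x, φ_2 = x^2.
G =
  [2, 0, 2/3]
  [0, 2/3, 0]
  [2/3, 0, 2/5],
b = (-14/5, -8/15, -10/21).
Solving gives a_0 = -79/35, a_1 = -4/5, a_2 = 18/7, so
  g(x) = 18*x^2/7 - 4*x/5 - 79/35.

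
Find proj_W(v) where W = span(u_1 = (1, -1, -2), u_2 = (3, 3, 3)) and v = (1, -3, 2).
proj_W(v) = (0, 0, 0)

Set up U = [u_1 | ... | u_2] ∈ R^(3×2). The projector onto W = col(U) is P = U (U^T U)^(-1) U^T.
Compute U^T U =
  [6, -6]
  [-6, 27],
and U^T v = (0, 0).
Solve U^T U · c = U^T v for the coefficients: c = (0, 0). The projection is proj_W(v) = U c.
Check: (v - proj_W(v)) · u_1 = 0  (should be 0).
Check: (v - proj_W(v)) · u_2 = 0  (should be 0).
Result: proj_W(v) = (0, 0, 0).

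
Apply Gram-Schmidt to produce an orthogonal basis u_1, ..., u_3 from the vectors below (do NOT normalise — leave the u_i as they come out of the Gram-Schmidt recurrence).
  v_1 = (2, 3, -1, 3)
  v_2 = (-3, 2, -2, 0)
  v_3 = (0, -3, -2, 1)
Orthogonal basis:
  u_1 = (2, 3, -1, 3)
  u_2 = (-73/23, 40/23, -44/23, -6/23)
  u_3 = (14/387, -893/387, -914/387, 193/129)

Apply the Gram-Schmidt recurrence
  u_1 = v_1
  u_i = v_i − Σ_{j<i} ((v_i · u_j) / (u_j · u_j)) · u_j.

Step by step this gives:
  u_1 = (2, 3, -1, 3)
  u_2 = (-73/23, 40/23, -44/23, -6/23)
  u_3 = (14/387, -893/387, -914/387, 193/129)

Orthogonality check:
  u_2 · u_1 = 0 (should be 0)
  u_3 · u_1 = 0 (should be 0)
  u_3 · u_2 = 0 (should be 0)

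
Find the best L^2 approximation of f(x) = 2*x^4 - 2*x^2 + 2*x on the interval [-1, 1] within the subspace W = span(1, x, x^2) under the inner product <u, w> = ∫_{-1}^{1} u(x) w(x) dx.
g(x) = -2*x^2/7 + 2*x - 6/35

The best approximation g ∈ W is the orthogonal projection of f onto W. Writing g = a_0 + a_1 x + a_2 x^2, the coefficients solve the normal equations G · a = b where
  G_{ij} = <φ_i, φ_j> and b_i = <f, φ_i>, with φ_0 = 1, φ_1 = x, φ_2 = x^2.
G =
  [2, 0, 2/3]
  [0, 2/3, 0]
  [2/3, 0, 2/5],
b = (-8/15, 4/3, -8/35).
Solving gives a_0 = -6/35, a_1 = 2, a_2 = -2/7, so
  g(x) = -2*x^2/7 + 2*x - 6/35.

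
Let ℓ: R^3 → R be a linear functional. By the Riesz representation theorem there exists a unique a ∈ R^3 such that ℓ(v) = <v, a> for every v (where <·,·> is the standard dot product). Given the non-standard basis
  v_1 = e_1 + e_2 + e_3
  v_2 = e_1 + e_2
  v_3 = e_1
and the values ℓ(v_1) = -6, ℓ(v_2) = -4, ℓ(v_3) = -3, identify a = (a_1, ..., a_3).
a = (-3, -1, -2)

Write a = (a_1, ..., a_3) in the standard basis. For each basis vector v_i, ℓ(v_i) = <v_i, a> is a linear equation in the a_j's. Collect the n equations into a matrix system V a = ℓ, where row i of V is v_i (expressed in the standard basis). Since V is invertible (lower-triangular with 1s on the diagonal, up to permutation), solve by back-substitution:
  V =
[[1, 1, 1],
 [1, 1, 0],
 [1, 0, 0]]
  V a = (-6, -4, -3)
Solving gives a = (-3, -1, -2).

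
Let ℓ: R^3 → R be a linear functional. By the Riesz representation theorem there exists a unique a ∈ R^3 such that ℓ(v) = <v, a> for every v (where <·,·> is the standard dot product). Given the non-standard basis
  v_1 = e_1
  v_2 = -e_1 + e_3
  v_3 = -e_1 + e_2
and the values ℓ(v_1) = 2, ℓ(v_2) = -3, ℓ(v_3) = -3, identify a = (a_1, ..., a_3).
a = (2, -1, -1)

Write a = (a_1, ..., a_3) in the standard basis. For each basis vector v_i, ℓ(v_i) = <v_i, a> is a linear equation in the a_j's. Collect the n equations into a matrix system V a = ℓ, where row i of V is v_i (expressed in the standard basis). Since V is invertible (lower-triangular with 1s on the diagonal, up to permutation), solve by back-substitution:
  V =
[[1, 0, 0],
 [-1, 0, 1],
 [-1, 1, 0]]
  V a = (2, -3, -3)
Solving gives a = (2, -1, -1).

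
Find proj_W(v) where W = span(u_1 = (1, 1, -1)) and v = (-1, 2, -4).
proj_W(v) = (5/3, 5/3, -5/3)

Set up U = [u_1 | ... | u_1] ∈ R^(3×1). The projector onto W = col(U) is P = U (U^T U)^(-1) U^T.
Compute U^T U =
  [3],
and U^T v = (5).
Solve U^T U · c = U^T v for the coefficients: c = (5/3). The projection is proj_W(v) = U c.
Check: (v - proj_W(v)) · u_1 = 0  (should be 0).
Result: proj_W(v) = (5/3, 5/3, -5/3).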